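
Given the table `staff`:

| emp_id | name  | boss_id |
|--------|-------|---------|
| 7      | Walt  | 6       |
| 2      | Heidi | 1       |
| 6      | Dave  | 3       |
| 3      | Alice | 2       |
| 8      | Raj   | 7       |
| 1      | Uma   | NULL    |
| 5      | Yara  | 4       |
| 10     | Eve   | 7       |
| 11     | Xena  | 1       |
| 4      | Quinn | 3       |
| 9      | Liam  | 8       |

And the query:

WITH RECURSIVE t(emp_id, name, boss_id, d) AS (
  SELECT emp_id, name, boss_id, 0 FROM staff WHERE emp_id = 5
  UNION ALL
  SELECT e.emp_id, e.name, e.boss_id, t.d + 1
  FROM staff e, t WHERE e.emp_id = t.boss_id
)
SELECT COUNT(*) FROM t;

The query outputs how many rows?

Base: emp_id=5 (Yara), boss_id=4, d 0.
Iteration 1: join on emp_id=4 -> Quinn (id 4, boss_id=3, d 1).
Iteration 2: join on emp_id=3 -> Alice (id 3, boss_id=2, d 2).
Iteration 3: join on emp_id=2 -> Heidi (id 2, boss_id=1, d 3).
Iteration 4: join on emp_id=1 -> Uma (id 1, boss_id=NULL, d 4).
Iteration 5: boss_id is NULL; no match; recursion stops.
Total rows emitted: 5.

5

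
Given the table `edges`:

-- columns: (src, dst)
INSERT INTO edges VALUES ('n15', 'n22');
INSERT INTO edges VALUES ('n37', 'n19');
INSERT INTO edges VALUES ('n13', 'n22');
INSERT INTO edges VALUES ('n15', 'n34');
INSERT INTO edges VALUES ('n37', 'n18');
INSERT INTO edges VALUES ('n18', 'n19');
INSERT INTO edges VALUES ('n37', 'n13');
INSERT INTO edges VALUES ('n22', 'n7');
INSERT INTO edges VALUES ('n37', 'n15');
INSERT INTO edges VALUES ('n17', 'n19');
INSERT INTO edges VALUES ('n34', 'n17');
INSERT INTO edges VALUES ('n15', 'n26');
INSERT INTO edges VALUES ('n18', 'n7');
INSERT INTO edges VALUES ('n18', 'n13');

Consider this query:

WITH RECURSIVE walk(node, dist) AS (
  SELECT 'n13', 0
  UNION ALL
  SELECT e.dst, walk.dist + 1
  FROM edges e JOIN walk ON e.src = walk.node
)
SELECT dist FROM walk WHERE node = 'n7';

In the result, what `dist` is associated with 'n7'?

Base: (n13, dist=0).
Iteration 1: edges from {n13} -> (n22, dist=1).
Iteration 2: edges from {n22} -> (n7, dist=2).
Iteration 3: no outgoing edges from {n7}; recursion stops.

2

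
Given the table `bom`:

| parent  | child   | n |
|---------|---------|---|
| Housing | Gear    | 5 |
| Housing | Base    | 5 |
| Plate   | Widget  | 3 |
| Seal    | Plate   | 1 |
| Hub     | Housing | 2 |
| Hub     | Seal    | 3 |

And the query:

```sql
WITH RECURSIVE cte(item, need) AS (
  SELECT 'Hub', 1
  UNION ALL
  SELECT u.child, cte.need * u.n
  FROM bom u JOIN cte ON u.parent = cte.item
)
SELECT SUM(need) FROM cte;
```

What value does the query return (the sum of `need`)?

Base: (Hub, need=1).
Iteration 1: components of {Hub} -> Housing = 1*2 = 2, Seal = 1*3 = 3.
Iteration 2: components of {Housing,Seal} -> Base = 2*5 = 10, Gear = 2*5 = 10, Plate = 3*1 = 3.
Iteration 3: components of {Base,Gear,Plate} -> Widget = 3*3 = 9.
Iteration 4: no further components; recursion stops.
SUM(need) = 1 + 3 + 2 + 3 + 10 + 10 + 9 = 38.

38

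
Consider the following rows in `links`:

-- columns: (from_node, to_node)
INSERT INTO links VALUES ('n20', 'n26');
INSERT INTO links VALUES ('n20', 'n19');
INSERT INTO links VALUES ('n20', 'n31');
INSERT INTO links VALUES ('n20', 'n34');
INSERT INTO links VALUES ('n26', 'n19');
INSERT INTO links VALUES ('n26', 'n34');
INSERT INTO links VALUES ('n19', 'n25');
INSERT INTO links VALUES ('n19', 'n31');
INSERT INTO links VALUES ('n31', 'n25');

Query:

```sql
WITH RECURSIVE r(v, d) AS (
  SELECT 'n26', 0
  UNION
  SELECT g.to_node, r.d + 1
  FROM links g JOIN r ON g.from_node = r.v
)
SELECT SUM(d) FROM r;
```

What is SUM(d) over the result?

9

Base: (n26, d=0).
Iteration 1: edges from {n26} -> (n19, d=1), (n34, d=1).
Iteration 2: edges from {n19,n34} -> (n25, d=2), (n31, d=2).
Iteration 3: edges from {n25,n31} -> (n25, d=3).
Iteration 4: no outgoing edges from {n25}; recursion stops.
SUM(d) = 0 + 1 + 1 + 2 + 2 + 3 = 9.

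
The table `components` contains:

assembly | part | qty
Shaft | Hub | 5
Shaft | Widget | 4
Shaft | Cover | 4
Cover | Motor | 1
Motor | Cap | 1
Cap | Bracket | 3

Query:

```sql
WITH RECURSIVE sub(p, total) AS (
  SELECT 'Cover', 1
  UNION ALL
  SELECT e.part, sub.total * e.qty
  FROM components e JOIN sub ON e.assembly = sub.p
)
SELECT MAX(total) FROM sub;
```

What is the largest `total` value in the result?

Base: (Cover, total=1).
Iteration 1: components of {Cover} -> Motor = 1*1 = 1.
Iteration 2: components of {Motor} -> Cap = 1*1 = 1.
Iteration 3: components of {Cap} -> Bracket = 1*3 = 3.
Iteration 4: no further components; recursion stops.
total values: 1, 1, 1, 3; the maximum is 3.

3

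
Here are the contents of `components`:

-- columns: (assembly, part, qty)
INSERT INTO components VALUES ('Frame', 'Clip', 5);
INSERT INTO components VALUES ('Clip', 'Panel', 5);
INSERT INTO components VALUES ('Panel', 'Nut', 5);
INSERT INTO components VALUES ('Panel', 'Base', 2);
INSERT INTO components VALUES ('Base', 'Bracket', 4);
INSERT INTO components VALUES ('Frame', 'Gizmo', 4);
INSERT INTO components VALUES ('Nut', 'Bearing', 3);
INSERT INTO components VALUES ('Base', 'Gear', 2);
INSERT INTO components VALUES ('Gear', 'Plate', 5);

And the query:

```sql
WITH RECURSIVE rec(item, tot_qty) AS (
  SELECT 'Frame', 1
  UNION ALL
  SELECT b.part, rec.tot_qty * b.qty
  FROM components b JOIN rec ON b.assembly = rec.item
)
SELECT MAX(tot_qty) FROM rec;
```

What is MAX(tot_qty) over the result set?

Base: (Frame, tot_qty=1).
Iteration 1: components of {Frame} -> Clip = 1*5 = 5, Gizmo = 1*4 = 4.
Iteration 2: components of {Clip,Gizmo} -> Panel = 5*5 = 25.
Iteration 3: components of {Panel} -> Base = 25*2 = 50, Nut = 25*5 = 125.
Iteration 4: components of {Base,Nut} -> Bearing = 125*3 = 375, Bracket = 50*4 = 200, Gear = 50*2 = 100.
Iteration 5: components of {Bearing,Bracket,Gear} -> Plate = 100*5 = 500.
Iteration 6: no further components; recursion stops.
tot_qty values: 1, 5, 4, 25, 125, 50, 375, 200, 100, 500; the maximum is 500.

500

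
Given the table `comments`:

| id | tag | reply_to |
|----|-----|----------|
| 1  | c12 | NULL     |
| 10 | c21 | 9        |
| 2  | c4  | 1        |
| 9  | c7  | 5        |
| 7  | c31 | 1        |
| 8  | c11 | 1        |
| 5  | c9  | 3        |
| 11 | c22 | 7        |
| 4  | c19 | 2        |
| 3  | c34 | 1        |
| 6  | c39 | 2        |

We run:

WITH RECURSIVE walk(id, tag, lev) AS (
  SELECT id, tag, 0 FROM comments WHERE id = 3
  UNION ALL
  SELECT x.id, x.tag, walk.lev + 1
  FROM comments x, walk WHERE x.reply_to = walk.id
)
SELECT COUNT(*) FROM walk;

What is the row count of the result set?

4

Base: id=3 (c34) at lev 0.
Iteration 1: rows with reply_to in {3} -> c9 (id 5, lev 1).
Iteration 2: rows with reply_to in {5} -> c7 (id 9, lev 2).
Iteration 3: rows with reply_to in {9} -> c21 (id 10, lev 3).
Iteration 4: no rows with reply_to in {10}; recursion stops.
Total rows emitted: 4.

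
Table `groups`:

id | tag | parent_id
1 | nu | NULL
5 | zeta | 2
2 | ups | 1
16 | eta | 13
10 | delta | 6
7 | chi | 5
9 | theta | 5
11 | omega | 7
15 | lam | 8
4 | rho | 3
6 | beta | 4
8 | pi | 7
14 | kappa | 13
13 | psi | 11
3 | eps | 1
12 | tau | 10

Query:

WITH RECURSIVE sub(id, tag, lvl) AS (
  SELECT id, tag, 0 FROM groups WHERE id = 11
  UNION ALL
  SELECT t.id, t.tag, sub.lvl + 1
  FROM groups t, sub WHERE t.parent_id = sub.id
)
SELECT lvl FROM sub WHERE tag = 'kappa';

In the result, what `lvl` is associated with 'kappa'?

2

Base: id=11 (omega) at lvl 0.
Iteration 1: rows with parent_id in {11} -> psi (id 13, lvl 1).
Iteration 2: rows with parent_id in {13} -> kappa (id 14, lvl 2), eta (id 16, lvl 2).
Iteration 3: no rows with parent_id in {14,16}; recursion stops.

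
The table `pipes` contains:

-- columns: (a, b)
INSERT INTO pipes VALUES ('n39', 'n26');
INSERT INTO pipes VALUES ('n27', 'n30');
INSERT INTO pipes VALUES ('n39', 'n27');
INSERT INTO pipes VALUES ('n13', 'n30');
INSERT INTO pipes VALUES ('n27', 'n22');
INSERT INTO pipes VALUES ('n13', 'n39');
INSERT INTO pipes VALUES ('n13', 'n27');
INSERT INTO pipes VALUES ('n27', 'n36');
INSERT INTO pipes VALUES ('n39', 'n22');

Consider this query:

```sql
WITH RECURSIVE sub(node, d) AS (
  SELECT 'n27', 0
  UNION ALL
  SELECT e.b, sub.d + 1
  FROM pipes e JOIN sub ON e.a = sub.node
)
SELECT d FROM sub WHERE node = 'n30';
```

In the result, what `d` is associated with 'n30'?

Base: (n27, d=0).
Iteration 1: edges from {n27} -> (n22, d=1), (n30, d=1), (n36, d=1).
Iteration 2: no outgoing edges from {n22,n30,n36}; recursion stops.

1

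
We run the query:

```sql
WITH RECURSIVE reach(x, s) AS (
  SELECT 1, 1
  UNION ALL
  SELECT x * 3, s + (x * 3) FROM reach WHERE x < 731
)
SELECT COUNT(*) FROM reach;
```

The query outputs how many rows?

8

Base: x=1, s=1.
Iteration 1: 1 < 731 holds -> x = 1 * 3 = 3, s = 1 + 3 = 4.
Iteration 2: 3 < 731 holds -> x = 3 * 3 = 9, s = 4 + 9 = 13.
Iteration 3: 9 < 731 holds -> x = 9 * 3 = 27, s = 13 + 27 = 40.
Iteration 4: 27 < 731 holds -> x = 27 * 3 = 81, s = 40 + 81 = 121.
Iteration 5: 81 < 731 holds -> x = 81 * 3 = 243, s = 121 + 243 = 364.
Iteration 6: 243 < 731 holds -> x = 243 * 3 = 729, s = 364 + 729 = 1093.
Iteration 7: 729 < 731 holds -> x = 729 * 3 = 2187, s = 1093 + 2187 = 3280.
Iteration 8: 2187 < 731 fails; recursion stops.
Total rows emitted: 8.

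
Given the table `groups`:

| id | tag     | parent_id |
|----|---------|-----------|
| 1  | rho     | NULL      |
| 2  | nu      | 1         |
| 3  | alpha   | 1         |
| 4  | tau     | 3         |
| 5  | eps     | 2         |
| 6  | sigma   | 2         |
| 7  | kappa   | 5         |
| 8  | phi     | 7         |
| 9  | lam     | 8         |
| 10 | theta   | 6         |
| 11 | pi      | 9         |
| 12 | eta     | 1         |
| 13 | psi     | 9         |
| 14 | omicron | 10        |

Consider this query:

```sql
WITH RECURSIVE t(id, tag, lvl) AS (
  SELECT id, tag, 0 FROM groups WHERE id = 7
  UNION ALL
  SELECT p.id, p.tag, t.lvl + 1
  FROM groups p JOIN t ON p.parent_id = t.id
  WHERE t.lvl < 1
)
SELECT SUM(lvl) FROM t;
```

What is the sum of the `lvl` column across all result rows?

1

Base: id=7 (kappa) at lvl 0.
Iteration 1: rows with parent_id in {7} -> phi (id 8, lvl 1).
Iteration 2: lvl < 1 fails for all current rows; recursion stops.
SUM(lvl) = 0 + 1 = 1.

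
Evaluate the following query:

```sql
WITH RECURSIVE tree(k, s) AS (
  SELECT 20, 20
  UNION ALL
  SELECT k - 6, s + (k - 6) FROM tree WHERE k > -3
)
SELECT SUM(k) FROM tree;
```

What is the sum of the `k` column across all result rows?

40

Base: k=20, s=20.
Iteration 1: 20 > -3 holds -> k = 20 - 6 = 14, s = 20 + 14 = 34.
Iteration 2: 14 > -3 holds -> k = 14 - 6 = 8, s = 34 + 8 = 42.
Iteration 3: 8 > -3 holds -> k = 8 - 6 = 2, s = 42 + 2 = 44.
Iteration 4: 2 > -3 holds -> k = 2 - 6 = -4, s = 44 + -4 = 40.
Iteration 5: -4 > -3 fails; recursion stops.
SUM(k) = 20 + 14 + 8 + 2 + -4 = 40.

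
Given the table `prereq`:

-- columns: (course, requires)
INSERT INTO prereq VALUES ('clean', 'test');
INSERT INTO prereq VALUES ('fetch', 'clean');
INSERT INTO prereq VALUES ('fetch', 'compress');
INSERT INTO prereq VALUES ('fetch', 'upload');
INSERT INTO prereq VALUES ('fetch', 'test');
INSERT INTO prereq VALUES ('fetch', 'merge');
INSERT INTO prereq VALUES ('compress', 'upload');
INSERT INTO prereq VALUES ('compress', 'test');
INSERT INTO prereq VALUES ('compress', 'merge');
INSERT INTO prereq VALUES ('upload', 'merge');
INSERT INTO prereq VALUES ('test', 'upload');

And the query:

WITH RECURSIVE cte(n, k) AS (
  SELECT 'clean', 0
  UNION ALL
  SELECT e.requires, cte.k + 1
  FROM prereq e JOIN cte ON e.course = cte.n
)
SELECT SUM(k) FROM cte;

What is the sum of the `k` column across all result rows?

Base: (clean, k=0).
Iteration 1: edges from {clean} -> (test, k=1).
Iteration 2: edges from {test} -> (upload, k=2).
Iteration 3: edges from {upload} -> (merge, k=3).
Iteration 4: no outgoing edges from {merge}; recursion stops.
SUM(k) = 0 + 1 + 2 + 3 = 6.

6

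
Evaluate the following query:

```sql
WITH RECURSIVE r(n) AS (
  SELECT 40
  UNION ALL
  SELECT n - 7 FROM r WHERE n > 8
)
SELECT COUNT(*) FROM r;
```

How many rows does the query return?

Base: n=40.
Iteration 1: 40 > 8 holds -> n = 40 - 7 = 33.
Iteration 2: 33 > 8 holds -> n = 33 - 7 = 26.
Iteration 3: 26 > 8 holds -> n = 26 - 7 = 19.
Iteration 4: 19 > 8 holds -> n = 19 - 7 = 12.
Iteration 5: 12 > 8 holds -> n = 12 - 7 = 5.
Iteration 6: 5 > 8 fails; recursion stops.
Total rows emitted: 6.

6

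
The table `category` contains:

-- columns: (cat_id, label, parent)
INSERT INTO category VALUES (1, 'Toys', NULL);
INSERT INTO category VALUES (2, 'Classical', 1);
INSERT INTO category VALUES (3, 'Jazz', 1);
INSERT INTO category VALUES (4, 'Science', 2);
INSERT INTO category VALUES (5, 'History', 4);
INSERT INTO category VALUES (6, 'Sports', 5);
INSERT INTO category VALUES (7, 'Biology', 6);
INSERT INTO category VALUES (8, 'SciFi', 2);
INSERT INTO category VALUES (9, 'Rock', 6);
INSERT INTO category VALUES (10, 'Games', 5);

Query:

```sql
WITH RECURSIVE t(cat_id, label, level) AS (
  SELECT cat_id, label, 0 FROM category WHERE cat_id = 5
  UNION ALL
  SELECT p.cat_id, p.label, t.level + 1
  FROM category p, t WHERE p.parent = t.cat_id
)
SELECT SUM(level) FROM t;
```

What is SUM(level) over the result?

6

Base: cat_id=5 (History) at level 0.
Iteration 1: rows with parent in {5} -> Sports (id 6, level 1), Games (id 10, level 1).
Iteration 2: rows with parent in {6,10} -> Biology (id 7, level 2), Rock (id 9, level 2).
Iteration 3: no rows with parent in {7,9}; recursion stops.
SUM(level) = 0 + 1 + 1 + 2 + 2 = 6.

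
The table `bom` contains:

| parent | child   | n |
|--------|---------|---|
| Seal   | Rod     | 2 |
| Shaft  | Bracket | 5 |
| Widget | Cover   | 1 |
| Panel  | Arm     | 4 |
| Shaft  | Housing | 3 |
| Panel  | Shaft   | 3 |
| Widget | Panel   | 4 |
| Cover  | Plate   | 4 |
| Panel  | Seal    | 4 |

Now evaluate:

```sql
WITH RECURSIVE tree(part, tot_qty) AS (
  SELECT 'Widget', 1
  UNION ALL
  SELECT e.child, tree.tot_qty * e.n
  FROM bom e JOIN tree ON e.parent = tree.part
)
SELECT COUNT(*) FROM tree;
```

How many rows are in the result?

10

Base: (Widget, tot_qty=1).
Iteration 1: components of {Widget} -> Cover = 1*1 = 1, Panel = 1*4 = 4.
Iteration 2: components of {Cover,Panel} -> Arm = 4*4 = 16, Plate = 1*4 = 4, Seal = 4*4 = 16, Shaft = 4*3 = 12.
Iteration 3: components of {Arm,Plate,Seal,Shaft} -> Bracket = 12*5 = 60, Housing = 12*3 = 36, Rod = 16*2 = 32.
Iteration 4: no further components; recursion stops.
Total rows emitted: 10.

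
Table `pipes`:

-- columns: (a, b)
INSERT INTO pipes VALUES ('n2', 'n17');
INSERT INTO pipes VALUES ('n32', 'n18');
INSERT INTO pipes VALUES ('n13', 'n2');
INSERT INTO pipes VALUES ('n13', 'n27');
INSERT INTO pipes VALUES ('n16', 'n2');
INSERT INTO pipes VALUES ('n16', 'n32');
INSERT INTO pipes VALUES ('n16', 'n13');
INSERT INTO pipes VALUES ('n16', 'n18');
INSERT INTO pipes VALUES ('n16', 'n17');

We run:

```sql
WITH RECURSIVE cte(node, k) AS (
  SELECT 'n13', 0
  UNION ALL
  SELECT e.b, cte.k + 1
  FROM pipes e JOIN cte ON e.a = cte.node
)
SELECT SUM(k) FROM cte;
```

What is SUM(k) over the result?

Base: (n13, k=0).
Iteration 1: edges from {n13} -> (n2, k=1), (n27, k=1).
Iteration 2: edges from {n2,n27} -> (n17, k=2).
Iteration 3: no outgoing edges from {n17}; recursion stops.
SUM(k) = 0 + 1 + 1 + 2 = 4.

4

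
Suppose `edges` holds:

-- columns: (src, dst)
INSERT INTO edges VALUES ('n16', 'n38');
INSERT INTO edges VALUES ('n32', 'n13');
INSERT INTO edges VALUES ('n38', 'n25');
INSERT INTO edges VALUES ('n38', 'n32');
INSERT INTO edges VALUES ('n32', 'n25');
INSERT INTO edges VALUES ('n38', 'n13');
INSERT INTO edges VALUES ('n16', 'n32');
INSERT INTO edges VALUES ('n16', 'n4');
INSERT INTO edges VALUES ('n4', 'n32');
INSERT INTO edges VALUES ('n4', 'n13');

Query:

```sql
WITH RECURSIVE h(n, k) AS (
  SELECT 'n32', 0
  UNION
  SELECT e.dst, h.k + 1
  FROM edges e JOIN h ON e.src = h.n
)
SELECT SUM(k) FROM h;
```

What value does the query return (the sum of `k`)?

2

Base: (n32, k=0).
Iteration 1: edges from {n32} -> (n13, k=1), (n25, k=1).
Iteration 2: no outgoing edges from {n13,n25}; recursion stops.
SUM(k) = 0 + 1 + 1 = 2.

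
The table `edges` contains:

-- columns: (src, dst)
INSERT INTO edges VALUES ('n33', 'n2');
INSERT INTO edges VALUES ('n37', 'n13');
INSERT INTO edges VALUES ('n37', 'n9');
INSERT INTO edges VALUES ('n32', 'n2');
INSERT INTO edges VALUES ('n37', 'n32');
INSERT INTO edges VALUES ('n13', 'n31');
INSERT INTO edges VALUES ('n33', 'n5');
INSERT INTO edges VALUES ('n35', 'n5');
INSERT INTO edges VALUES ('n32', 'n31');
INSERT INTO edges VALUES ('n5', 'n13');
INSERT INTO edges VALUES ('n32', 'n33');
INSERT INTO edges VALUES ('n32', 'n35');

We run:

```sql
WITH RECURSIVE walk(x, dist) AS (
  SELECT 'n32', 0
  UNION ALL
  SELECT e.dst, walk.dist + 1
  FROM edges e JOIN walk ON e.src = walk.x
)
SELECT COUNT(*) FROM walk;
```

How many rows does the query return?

Base: (n32, dist=0).
Iteration 1: edges from {n32} -> (n2, dist=1), (n31, dist=1), (n33, dist=1), (n35, dist=1).
Iteration 2: edges from {n2,n31,n33,n35} -> (n2, dist=2), (n5, dist=2) x2. [UNION ALL keeps all 3 new rows, including repeats]
Iteration 3: edges from {n2,n5} -> (n13, dist=3) x2. [UNION ALL keeps all 2 new rows, including repeats]
Iteration 4: edges from {n13} -> (n31, dist=4) x2. [UNION ALL keeps all 2 new rows, including repeats]
Iteration 5: no outgoing edges from {n31}; recursion stops.
Total rows emitted: 12.

12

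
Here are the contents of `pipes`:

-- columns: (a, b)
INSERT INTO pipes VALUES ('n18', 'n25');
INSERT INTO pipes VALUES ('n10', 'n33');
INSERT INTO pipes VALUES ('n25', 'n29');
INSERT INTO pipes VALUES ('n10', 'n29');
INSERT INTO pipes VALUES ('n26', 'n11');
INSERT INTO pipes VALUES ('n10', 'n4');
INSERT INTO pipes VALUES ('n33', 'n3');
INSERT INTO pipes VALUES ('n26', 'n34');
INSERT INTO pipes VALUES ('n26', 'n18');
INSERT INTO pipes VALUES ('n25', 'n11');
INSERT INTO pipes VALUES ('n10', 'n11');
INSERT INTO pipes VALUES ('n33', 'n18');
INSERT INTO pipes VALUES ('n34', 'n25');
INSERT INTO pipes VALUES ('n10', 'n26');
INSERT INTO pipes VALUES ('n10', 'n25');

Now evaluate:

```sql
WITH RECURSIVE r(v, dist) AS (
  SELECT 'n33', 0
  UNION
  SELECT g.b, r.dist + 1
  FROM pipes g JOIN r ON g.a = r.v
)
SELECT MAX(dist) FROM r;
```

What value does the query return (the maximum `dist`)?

3

Base: (n33, dist=0).
Iteration 1: edges from {n33} -> (n18, dist=1), (n3, dist=1).
Iteration 2: edges from {n18,n3} -> (n25, dist=2).
Iteration 3: edges from {n25} -> (n11, dist=3), (n29, dist=3).
Iteration 4: no outgoing edges from {n11,n29}; recursion stops.
dist values: 0, 1, 1, 2, 3, 3; the maximum is 3.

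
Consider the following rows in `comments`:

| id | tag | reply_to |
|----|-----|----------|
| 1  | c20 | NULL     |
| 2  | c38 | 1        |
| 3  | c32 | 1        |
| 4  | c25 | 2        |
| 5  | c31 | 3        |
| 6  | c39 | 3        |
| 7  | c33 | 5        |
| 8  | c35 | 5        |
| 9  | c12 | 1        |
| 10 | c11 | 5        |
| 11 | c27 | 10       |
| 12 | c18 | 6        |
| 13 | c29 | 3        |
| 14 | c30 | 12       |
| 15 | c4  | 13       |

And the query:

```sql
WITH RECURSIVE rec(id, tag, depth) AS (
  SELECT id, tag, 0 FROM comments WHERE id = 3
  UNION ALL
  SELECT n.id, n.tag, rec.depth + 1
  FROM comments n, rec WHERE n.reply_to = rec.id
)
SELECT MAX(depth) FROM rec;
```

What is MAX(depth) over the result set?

3

Base: id=3 (c32) at depth 0.
Iteration 1: rows with reply_to in {3} -> c31 (id 5, depth 1), c39 (id 6, depth 1), c29 (id 13, depth 1).
Iteration 2: rows with reply_to in {5,6,13} -> c33 (id 7, depth 2), c35 (id 8, depth 2), c11 (id 10, depth 2), c18 (id 12, depth 2), c4 (id 15, depth 2).
Iteration 3: rows with reply_to in {7,8,10,12,15} -> c27 (id 11, depth 3), c30 (id 14, depth 3).
Iteration 4: no rows with reply_to in {11,14}; recursion stops.
depth values: 0, 1, 1, 1, 2, 2, 2, 2, 2, 3, 3; the maximum is 3.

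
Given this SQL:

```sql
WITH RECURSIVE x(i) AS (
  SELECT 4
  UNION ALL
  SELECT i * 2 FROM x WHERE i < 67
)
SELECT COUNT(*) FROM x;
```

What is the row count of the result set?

6

Base: i=4.
Iteration 1: 4 < 67 holds -> i = 4 * 2 = 8.
Iteration 2: 8 < 67 holds -> i = 8 * 2 = 16.
Iteration 3: 16 < 67 holds -> i = 16 * 2 = 32.
Iteration 4: 32 < 67 holds -> i = 32 * 2 = 64.
Iteration 5: 64 < 67 holds -> i = 64 * 2 = 128.
Iteration 6: 128 < 67 fails; recursion stops.
Total rows emitted: 6.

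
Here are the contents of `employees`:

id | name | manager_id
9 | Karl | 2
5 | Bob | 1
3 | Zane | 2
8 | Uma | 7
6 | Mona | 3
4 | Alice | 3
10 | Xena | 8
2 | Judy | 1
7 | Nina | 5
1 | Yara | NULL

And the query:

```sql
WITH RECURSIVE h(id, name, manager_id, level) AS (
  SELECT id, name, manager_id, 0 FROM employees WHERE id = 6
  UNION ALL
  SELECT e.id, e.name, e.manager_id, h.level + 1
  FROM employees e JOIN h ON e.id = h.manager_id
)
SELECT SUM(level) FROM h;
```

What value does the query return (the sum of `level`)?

Base: id=6 (Mona), manager_id=3, level 0.
Iteration 1: join on id=3 -> Zane (id 3, manager_id=2, level 1).
Iteration 2: join on id=2 -> Judy (id 2, manager_id=1, level 2).
Iteration 3: join on id=1 -> Yara (id 1, manager_id=NULL, level 3).
Iteration 4: manager_id is NULL; no match; recursion stops.
SUM(level) = 0 + 1 + 2 + 3 = 6.

6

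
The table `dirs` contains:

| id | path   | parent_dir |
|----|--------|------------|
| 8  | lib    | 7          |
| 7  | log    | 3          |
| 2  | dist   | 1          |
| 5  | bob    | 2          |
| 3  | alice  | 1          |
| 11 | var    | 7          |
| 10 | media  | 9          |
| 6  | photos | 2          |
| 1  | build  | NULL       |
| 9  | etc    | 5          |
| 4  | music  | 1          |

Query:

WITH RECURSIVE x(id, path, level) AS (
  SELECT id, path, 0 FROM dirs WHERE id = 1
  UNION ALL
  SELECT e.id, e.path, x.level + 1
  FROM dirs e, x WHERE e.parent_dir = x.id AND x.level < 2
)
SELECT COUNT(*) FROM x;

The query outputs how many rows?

Base: id=1 (build) at level 0.
Iteration 1: rows with parent_dir in {1} -> dist (id 2, level 1), alice (id 3, level 1), music (id 4, level 1).
Iteration 2: rows with parent_dir in {2,3,4} -> bob (id 5, level 2), photos (id 6, level 2), log (id 7, level 2).
Iteration 3: level < 2 fails for all current rows; recursion stops.
Total rows emitted: 7.

7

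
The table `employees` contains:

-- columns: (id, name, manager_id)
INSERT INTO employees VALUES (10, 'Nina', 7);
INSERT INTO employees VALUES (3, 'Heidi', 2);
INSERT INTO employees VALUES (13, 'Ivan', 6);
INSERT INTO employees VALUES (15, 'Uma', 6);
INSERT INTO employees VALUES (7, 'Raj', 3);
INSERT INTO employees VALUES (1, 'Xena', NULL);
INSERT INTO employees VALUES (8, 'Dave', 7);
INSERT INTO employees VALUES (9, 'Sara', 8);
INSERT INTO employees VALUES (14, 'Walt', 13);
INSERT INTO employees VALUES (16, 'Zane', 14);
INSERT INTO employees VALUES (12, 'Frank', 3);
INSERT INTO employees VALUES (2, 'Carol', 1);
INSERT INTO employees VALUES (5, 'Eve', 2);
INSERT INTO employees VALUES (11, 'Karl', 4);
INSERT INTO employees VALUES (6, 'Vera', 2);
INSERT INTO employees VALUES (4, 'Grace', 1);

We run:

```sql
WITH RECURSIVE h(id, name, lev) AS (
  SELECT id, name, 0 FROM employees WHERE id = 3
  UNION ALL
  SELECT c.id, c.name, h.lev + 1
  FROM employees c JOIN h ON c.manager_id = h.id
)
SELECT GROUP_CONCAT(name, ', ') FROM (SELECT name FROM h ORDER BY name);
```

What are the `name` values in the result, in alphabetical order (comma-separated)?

Dave, Frank, Heidi, Nina, Raj, Sara

Base: id=3 (Heidi) at lev 0.
Iteration 1: rows with manager_id in {3} -> Raj (id 7, lev 1), Frank (id 12, lev 1).
Iteration 2: rows with manager_id in {7,12} -> Dave (id 8, lev 2), Nina (id 10, lev 2).
Iteration 3: rows with manager_id in {8,10} -> Sara (id 9, lev 3).
Iteration 4: no rows with manager_id in {9}; recursion stops.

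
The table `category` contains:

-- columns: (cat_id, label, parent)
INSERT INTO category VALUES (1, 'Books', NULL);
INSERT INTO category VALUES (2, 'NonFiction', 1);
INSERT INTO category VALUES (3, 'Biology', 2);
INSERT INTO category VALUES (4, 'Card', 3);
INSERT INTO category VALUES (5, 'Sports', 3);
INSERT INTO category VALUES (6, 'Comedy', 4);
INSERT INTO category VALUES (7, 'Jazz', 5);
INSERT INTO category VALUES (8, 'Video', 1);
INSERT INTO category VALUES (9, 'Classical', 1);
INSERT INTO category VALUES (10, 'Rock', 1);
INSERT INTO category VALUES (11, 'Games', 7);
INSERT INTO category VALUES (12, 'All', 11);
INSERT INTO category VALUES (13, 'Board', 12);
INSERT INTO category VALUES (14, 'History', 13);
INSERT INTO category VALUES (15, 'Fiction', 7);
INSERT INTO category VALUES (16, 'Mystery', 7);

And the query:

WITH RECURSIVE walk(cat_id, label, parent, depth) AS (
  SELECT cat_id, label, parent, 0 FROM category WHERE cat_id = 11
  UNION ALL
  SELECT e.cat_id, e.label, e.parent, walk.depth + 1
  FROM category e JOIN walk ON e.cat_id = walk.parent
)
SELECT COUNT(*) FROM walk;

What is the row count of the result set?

6

Base: cat_id=11 (Games), parent=7, depth 0.
Iteration 1: join on cat_id=7 -> Jazz (id 7, parent=5, depth 1).
Iteration 2: join on cat_id=5 -> Sports (id 5, parent=3, depth 2).
Iteration 3: join on cat_id=3 -> Biology (id 3, parent=2, depth 3).
Iteration 4: join on cat_id=2 -> NonFiction (id 2, parent=1, depth 4).
Iteration 5: join on cat_id=1 -> Books (id 1, parent=NULL, depth 5).
Iteration 6: parent is NULL; no match; recursion stops.
Total rows emitted: 6.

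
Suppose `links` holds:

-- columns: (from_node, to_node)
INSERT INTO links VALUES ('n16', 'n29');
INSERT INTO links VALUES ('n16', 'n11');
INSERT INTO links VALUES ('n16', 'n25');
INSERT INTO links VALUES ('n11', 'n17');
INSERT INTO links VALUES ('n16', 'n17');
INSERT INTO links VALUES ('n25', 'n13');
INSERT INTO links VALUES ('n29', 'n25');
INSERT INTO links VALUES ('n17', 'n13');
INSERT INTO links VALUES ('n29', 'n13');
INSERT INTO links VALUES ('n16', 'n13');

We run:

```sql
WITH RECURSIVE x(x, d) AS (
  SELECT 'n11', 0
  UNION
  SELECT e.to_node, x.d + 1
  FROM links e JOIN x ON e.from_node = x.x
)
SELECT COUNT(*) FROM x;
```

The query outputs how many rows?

3

Base: (n11, d=0).
Iteration 1: edges from {n11} -> (n17, d=1).
Iteration 2: edges from {n17} -> (n13, d=2).
Iteration 3: no outgoing edges from {n13}; recursion stops.
Total rows emitted: 3.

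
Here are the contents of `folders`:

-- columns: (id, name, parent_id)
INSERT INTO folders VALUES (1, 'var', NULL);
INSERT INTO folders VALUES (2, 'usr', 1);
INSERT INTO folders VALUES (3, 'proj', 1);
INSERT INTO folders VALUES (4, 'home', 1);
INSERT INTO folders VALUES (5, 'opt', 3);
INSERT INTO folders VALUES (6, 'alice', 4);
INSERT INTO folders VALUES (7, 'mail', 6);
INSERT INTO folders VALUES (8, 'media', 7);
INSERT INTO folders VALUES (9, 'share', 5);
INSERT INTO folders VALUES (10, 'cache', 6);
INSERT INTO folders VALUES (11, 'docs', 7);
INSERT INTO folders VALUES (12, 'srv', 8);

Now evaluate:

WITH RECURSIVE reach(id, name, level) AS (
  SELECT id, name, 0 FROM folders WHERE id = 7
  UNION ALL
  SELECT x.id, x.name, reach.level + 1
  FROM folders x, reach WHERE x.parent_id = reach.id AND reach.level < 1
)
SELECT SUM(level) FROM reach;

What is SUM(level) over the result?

Base: id=7 (mail) at level 0.
Iteration 1: rows with parent_id in {7} -> media (id 8, level 1), docs (id 11, level 1).
Iteration 2: level < 1 fails for all current rows; recursion stops.
SUM(level) = 0 + 1 + 1 = 2.

2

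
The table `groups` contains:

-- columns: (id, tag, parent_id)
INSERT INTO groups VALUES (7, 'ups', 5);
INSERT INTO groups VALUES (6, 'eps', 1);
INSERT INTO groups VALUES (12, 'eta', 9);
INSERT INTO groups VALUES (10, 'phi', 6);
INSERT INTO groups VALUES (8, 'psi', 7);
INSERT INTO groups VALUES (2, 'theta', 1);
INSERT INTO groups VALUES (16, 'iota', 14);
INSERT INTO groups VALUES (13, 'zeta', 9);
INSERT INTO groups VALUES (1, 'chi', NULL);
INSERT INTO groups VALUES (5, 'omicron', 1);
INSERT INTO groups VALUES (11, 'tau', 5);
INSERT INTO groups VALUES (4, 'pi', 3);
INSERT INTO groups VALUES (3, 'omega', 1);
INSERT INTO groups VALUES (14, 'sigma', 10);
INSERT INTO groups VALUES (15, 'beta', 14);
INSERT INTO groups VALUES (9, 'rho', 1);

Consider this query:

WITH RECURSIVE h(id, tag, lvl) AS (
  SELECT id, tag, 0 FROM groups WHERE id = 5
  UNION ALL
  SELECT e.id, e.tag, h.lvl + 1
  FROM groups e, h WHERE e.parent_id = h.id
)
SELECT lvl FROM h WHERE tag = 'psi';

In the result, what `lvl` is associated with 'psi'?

Base: id=5 (omicron) at lvl 0.
Iteration 1: rows with parent_id in {5} -> ups (id 7, lvl 1), tau (id 11, lvl 1).
Iteration 2: rows with parent_id in {7,11} -> psi (id 8, lvl 2).
Iteration 3: no rows with parent_id in {8}; recursion stops.

2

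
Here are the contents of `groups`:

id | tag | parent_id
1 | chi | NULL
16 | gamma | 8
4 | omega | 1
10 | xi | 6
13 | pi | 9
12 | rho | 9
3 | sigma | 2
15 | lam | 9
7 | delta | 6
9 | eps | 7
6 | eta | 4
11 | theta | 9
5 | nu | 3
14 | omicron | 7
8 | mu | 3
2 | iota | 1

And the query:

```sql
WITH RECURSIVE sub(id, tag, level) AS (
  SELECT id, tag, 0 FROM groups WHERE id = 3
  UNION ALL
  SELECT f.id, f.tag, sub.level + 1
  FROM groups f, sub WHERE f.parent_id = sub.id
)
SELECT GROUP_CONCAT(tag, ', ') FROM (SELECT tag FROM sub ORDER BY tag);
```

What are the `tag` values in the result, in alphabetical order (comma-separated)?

gamma, mu, nu, sigma

Base: id=3 (sigma) at level 0.
Iteration 1: rows with parent_id in {3} -> nu (id 5, level 1), mu (id 8, level 1).
Iteration 2: rows with parent_id in {5,8} -> gamma (id 16, level 2).
Iteration 3: no rows with parent_id in {16}; recursion stops.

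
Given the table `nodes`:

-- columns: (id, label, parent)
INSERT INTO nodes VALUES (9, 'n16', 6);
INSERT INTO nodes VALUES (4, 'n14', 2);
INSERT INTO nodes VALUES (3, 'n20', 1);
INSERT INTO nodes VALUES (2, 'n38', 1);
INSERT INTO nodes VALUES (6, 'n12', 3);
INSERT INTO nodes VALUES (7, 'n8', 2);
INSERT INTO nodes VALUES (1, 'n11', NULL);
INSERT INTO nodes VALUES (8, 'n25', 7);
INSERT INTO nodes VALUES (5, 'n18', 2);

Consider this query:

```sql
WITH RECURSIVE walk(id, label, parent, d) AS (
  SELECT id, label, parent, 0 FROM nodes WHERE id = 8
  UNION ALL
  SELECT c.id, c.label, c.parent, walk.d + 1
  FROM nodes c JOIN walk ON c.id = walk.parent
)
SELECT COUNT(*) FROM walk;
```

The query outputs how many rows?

4

Base: id=8 (n25), parent=7, d 0.
Iteration 1: join on id=7 -> n8 (id 7, parent=2, d 1).
Iteration 2: join on id=2 -> n38 (id 2, parent=1, d 2).
Iteration 3: join on id=1 -> n11 (id 1, parent=NULL, d 3).
Iteration 4: parent is NULL; no match; recursion stops.
Total rows emitted: 4.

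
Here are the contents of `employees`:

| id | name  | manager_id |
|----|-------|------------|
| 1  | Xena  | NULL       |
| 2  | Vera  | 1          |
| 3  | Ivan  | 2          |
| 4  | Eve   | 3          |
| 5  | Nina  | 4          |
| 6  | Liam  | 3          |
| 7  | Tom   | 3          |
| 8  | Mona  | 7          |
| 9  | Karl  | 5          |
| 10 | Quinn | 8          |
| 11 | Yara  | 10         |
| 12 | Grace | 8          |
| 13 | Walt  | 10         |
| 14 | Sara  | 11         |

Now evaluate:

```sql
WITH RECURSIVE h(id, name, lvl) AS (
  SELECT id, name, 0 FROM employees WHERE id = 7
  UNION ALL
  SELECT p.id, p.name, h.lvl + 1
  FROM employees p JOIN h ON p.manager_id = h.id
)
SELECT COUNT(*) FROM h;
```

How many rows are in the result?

7

Base: id=7 (Tom) at lvl 0.
Iteration 1: rows with manager_id in {7} -> Mona (id 8, lvl 1).
Iteration 2: rows with manager_id in {8} -> Quinn (id 10, lvl 2), Grace (id 12, lvl 2).
Iteration 3: rows with manager_id in {10,12} -> Yara (id 11, lvl 3), Walt (id 13, lvl 3).
Iteration 4: rows with manager_id in {11,13} -> Sara (id 14, lvl 4).
Iteration 5: no rows with manager_id in {14}; recursion stops.
Total rows emitted: 7.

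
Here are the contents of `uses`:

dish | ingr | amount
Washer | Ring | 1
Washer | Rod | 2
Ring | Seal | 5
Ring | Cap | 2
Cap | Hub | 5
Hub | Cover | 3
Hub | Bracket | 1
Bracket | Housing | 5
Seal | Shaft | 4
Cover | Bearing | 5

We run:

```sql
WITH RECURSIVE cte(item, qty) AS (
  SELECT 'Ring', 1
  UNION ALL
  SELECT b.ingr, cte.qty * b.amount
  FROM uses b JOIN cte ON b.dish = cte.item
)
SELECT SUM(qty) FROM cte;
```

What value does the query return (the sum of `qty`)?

Base: (Ring, qty=1).
Iteration 1: components of {Ring} -> Cap = 1*2 = 2, Seal = 1*5 = 5.
Iteration 2: components of {Cap,Seal} -> Hub = 2*5 = 10, Shaft = 5*4 = 20.
Iteration 3: components of {Hub,Shaft} -> Bracket = 10*1 = 10, Cover = 10*3 = 30.
Iteration 4: components of {Bracket,Cover} -> Bearing = 30*5 = 150, Housing = 10*5 = 50.
Iteration 5: no further components; recursion stops.
SUM(qty) = 1 + 5 + 2 + 20 + 10 + 30 + 10 + 150 + 50 = 278.

278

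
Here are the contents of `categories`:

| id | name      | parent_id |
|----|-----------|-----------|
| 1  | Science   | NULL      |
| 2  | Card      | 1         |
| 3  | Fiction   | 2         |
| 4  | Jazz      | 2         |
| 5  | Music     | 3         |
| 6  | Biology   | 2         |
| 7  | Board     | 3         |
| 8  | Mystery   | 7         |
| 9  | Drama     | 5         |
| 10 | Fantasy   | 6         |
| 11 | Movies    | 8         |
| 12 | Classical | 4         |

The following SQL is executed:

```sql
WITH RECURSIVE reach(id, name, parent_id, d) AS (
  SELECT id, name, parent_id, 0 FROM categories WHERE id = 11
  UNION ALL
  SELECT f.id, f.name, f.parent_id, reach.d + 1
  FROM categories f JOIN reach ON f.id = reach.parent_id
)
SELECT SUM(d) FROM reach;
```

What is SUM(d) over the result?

15

Base: id=11 (Movies), parent_id=8, d 0.
Iteration 1: join on id=8 -> Mystery (id 8, parent_id=7, d 1).
Iteration 2: join on id=7 -> Board (id 7, parent_id=3, d 2).
Iteration 3: join on id=3 -> Fiction (id 3, parent_id=2, d 3).
Iteration 4: join on id=2 -> Card (id 2, parent_id=1, d 4).
Iteration 5: join on id=1 -> Science (id 1, parent_id=NULL, d 5).
Iteration 6: parent_id is NULL; no match; recursion stops.
SUM(d) = 0 + 1 + 2 + 3 + 4 + 5 = 15.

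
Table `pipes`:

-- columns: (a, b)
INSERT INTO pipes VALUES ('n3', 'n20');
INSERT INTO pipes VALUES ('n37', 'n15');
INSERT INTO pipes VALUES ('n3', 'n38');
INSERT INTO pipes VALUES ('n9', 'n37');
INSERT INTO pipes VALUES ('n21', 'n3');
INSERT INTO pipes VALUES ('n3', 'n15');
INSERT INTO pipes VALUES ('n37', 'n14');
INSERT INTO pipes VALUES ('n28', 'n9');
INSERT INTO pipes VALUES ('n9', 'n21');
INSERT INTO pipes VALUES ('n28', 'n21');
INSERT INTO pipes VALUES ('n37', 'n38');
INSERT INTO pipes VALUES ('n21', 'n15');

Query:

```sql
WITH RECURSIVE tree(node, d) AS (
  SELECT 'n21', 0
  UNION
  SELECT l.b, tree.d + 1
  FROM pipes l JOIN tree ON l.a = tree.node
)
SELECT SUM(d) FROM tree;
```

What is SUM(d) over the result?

8

Base: (n21, d=0).
Iteration 1: edges from {n21} -> (n15, d=1), (n3, d=1).
Iteration 2: edges from {n15,n3} -> (n15, d=2), (n20, d=2), (n38, d=2).
Iteration 3: no outgoing edges from {n15,n20,n38}; recursion stops.
SUM(d) = 0 + 1 + 1 + 2 + 2 + 2 = 8.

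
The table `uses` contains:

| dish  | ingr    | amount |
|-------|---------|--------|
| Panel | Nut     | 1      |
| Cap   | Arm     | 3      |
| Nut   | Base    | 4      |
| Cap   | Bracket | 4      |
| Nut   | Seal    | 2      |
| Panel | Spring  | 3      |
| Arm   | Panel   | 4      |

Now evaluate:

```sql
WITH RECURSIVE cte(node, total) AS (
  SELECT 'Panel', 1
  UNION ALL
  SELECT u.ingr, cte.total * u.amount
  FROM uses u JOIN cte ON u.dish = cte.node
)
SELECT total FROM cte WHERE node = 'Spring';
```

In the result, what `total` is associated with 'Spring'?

3

Base: (Panel, total=1).
Iteration 1: components of {Panel} -> Nut = 1*1 = 1, Spring = 1*3 = 3.
Iteration 2: components of {Nut,Spring} -> Base = 1*4 = 4, Seal = 1*2 = 2.
Iteration 3: no further components; recursion stops.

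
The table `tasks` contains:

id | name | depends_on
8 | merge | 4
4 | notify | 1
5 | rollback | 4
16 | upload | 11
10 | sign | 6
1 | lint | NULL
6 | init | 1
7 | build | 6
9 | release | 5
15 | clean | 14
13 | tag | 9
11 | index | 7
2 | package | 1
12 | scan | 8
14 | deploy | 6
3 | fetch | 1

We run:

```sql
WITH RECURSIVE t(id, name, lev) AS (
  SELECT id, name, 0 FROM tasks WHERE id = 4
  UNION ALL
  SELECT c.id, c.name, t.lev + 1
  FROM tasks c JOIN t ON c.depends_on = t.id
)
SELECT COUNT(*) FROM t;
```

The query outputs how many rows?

6

Base: id=4 (notify) at lev 0.
Iteration 1: rows with depends_on in {4} -> rollback (id 5, lev 1), merge (id 8, lev 1).
Iteration 2: rows with depends_on in {5,8} -> release (id 9, lev 2), scan (id 12, lev 2).
Iteration 3: rows with depends_on in {9,12} -> tag (id 13, lev 3).
Iteration 4: no rows with depends_on in {13}; recursion stops.
Total rows emitted: 6.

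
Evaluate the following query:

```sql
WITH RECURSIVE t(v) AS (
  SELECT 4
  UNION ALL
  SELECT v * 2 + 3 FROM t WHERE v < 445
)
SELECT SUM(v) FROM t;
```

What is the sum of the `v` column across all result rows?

868

Base: v=4.
Iteration 1: 4 < 445 holds -> v = 4 * 2 + 3 = 11.
Iteration 2: 11 < 445 holds -> v = 11 * 2 + 3 = 25.
Iteration 3: 25 < 445 holds -> v = 25 * 2 + 3 = 53.
Iteration 4: 53 < 445 holds -> v = 53 * 2 + 3 = 109.
Iteration 5: 109 < 445 holds -> v = 109 * 2 + 3 = 221.
Iteration 6: 221 < 445 holds -> v = 221 * 2 + 3 = 445.
Iteration 7: 445 < 445 fails; recursion stops.
SUM(v) = 4 + 11 + 25 + 53 + 109 + 221 + 445 = 868.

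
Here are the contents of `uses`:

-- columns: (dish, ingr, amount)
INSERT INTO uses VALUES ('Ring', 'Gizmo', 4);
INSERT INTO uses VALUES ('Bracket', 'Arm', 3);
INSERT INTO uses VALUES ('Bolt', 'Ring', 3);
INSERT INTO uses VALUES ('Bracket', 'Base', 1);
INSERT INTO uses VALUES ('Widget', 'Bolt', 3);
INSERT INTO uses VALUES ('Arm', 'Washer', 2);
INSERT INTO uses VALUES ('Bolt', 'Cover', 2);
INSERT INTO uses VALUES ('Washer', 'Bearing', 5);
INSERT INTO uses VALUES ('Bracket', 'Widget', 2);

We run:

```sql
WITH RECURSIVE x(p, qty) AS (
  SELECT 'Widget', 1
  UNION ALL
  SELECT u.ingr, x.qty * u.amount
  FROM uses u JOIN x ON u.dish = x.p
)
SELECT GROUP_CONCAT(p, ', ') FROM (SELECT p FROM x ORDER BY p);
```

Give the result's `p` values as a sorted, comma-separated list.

Bolt, Cover, Gizmo, Ring, Widget

Base: (Widget, qty=1).
Iteration 1: components of {Widget} -> Bolt = 1*3 = 3.
Iteration 2: components of {Bolt} -> Cover = 3*2 = 6, Ring = 3*3 = 9.
Iteration 3: components of {Cover,Ring} -> Gizmo = 9*4 = 36.
Iteration 4: no further components; recursion stops.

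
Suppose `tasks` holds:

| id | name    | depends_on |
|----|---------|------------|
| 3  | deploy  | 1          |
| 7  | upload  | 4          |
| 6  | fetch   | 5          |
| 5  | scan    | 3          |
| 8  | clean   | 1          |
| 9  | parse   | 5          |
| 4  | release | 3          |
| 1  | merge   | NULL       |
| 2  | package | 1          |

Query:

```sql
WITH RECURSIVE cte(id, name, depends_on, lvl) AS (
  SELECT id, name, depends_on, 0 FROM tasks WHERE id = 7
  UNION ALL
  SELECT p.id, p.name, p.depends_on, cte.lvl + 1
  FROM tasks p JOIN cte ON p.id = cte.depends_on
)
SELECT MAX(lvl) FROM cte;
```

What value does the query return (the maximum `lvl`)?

3

Base: id=7 (upload), depends_on=4, lvl 0.
Iteration 1: join on id=4 -> release (id 4, depends_on=3, lvl 1).
Iteration 2: join on id=3 -> deploy (id 3, depends_on=1, lvl 2).
Iteration 3: join on id=1 -> merge (id 1, depends_on=NULL, lvl 3).
Iteration 4: depends_on is NULL; no match; recursion stops.
lvl values: 0, 1, 2, 3; the maximum is 3.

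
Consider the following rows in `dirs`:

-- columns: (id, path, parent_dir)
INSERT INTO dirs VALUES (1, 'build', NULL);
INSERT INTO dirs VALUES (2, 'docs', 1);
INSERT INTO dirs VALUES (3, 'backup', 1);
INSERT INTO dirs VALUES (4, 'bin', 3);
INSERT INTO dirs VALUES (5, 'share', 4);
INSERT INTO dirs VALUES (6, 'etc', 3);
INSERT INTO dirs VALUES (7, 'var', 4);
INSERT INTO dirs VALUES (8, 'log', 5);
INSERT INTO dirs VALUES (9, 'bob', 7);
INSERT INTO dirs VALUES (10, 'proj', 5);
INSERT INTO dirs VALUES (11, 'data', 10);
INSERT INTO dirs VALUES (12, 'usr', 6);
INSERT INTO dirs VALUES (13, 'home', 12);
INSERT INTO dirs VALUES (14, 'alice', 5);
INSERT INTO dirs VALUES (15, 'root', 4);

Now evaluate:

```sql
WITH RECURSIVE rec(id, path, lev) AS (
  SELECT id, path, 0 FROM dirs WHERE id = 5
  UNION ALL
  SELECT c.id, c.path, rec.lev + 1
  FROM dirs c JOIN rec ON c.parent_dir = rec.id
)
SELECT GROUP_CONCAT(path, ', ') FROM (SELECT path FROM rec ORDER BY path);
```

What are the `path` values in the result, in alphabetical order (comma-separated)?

Base: id=5 (share) at lev 0.
Iteration 1: rows with parent_dir in {5} -> log (id 8, lev 1), proj (id 10, lev 1), alice (id 14, lev 1).
Iteration 2: rows with parent_dir in {8,10,14} -> data (id 11, lev 2).
Iteration 3: no rows with parent_dir in {11}; recursion stops.

alice, data, log, proj, share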